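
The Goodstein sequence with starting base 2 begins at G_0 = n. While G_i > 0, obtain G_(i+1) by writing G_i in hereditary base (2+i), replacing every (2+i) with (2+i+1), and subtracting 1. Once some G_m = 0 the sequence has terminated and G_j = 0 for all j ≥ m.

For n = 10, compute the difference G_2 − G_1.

942

(0) 10|_2 = 2^(2 + 1) + 2 ↦ 3^(3 + 1) + 3|_3 = 84 ⇒ 83
(1) 83|_3 = 3^(3 + 1) + 2 ↦ 4^(4 + 1) + 2|_4 = 1026 ⇒ 1025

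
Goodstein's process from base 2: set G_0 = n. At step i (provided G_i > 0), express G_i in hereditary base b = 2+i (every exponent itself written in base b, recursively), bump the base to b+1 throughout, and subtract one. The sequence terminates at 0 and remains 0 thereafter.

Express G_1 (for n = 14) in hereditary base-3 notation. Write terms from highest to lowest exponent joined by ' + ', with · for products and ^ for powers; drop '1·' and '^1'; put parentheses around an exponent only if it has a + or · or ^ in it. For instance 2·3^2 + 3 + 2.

3^(3 + 1) + 3^3 + 2

(0) 14|_2 = 2^(2 + 1) + 2^2 + 2 ↦ 3^(3 + 1) + 3^3 + 3|_3 = 111 ⇒ 110
(1) 110|_3 = 3^(3 + 1) + 3^3 + 2 ↦ 4^(4 + 1) + 4^4 + 2|_4 = 1282 ⇒ 1281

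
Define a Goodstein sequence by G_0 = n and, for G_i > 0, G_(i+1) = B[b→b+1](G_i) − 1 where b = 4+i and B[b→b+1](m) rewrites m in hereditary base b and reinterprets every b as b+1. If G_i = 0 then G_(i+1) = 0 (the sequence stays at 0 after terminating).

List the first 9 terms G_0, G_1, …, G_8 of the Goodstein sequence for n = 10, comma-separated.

10, 11, 12, 13, 13, 13, 13, 13, 13

(0) 10|_4 = 2·4 + 2 ↦ 2·5 + 2|_5 = 12 ⇒ 11
(1) 11|_5 = 2·5 + 1 ↦ 2·6 + 1|_6 = 13 ⇒ 12
(2) 12|_6 = 2·6 ↦ 2·7|_7 = 14 ⇒ 13
(3) 13|_7 = 7 + 6 ↦ 8 + 6|_8 = 14 ⇒ 13
(4) 13|_8 = 8 + 5 ↦ 9 + 5|_9 = 14 ⇒ 13
(5) 13|_9 = 9 + 4 ↦ 10 + 4|_10 = 14 ⇒ 13
(6) 13|_10 = 10 + 3 ↦ 11 + 3|_11 = 14 ⇒ 13
(7) 13|_11 = 11 + 2 ↦ 12 + 2|_12 = 14 ⇒ 13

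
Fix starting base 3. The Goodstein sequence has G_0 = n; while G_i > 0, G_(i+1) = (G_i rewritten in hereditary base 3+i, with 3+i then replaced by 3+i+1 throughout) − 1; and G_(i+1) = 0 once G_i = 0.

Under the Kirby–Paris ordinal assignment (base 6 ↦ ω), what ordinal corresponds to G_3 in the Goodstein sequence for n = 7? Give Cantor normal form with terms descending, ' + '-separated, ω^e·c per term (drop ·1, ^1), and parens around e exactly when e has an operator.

ω + 3

G_0=7  [base 3] 2·3 + 1  →[3↦4]→  2·4 + 1 = 9  −1 ⇒ G_1=8
G_1=8  [base 4] 2·4  →[4↦5]→  2·5 = 10  −1 ⇒ G_2=9
G_2=9  [base 5] 5 + 4  →[5↦6]→  6 + 4 = 10  −1 ⇒ G_3=9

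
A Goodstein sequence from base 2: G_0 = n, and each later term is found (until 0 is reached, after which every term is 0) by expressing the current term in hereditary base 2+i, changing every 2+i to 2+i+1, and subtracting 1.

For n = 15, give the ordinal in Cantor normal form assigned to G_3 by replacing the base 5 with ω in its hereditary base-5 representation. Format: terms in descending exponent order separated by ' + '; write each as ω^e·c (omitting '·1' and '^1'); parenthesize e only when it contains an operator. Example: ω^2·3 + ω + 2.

ω^(ω + 1) + ω^ω + 2

[0] 15 ≡ 2^(2 + 1) + 2^2 + 2 + 1 (base 2). Lift 3: 112. −1: 111.
[1] 111 ≡ 3^(3 + 1) + 3^3 + 3 (base 3). Lift 4: 1284. −1: 1283.
[2] 1283 ≡ 4^(4 + 1) + 4^4 + 3 (base 4). Lift 5: 18753. −1: 18752.
[3] 18752 ≡ 5^(5 + 1) + 5^5 + 2 (base 5). Lift 6: 326594. −1: 326593.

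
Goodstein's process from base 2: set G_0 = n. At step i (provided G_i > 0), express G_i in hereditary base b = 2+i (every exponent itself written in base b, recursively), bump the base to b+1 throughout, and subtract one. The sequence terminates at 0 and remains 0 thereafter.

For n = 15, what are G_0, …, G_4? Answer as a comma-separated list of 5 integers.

[0] 15 ≡ 2^(2 + 1) + 2^2 + 2 + 1 (base 2). Lift 3: 112. −1: 111.
[1] 111 ≡ 3^(3 + 1) + 3^3 + 3 (base 3). Lift 4: 1284. −1: 1283.
[2] 1283 ≡ 4^(4 + 1) + 4^4 + 3 (base 4). Lift 5: 18753. −1: 18752.
[3] 18752 ≡ 5^(5 + 1) + 5^5 + 2 (base 5). Lift 6: 326594. −1: 326593.

15, 111, 1283, 18752, 326593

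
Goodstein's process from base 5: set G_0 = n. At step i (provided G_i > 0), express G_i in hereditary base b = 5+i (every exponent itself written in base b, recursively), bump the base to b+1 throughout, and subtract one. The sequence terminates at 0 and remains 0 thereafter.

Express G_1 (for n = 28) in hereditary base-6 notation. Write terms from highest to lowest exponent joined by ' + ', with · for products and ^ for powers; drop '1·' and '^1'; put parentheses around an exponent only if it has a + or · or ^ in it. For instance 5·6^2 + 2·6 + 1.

[0] 28 ≡ 5^2 + 3 (base 5). Lift 6: 39. −1: 38.
[1] 38 ≡ 6^2 + 2 (base 6). Lift 7: 51. −1: 50.

6^2 + 2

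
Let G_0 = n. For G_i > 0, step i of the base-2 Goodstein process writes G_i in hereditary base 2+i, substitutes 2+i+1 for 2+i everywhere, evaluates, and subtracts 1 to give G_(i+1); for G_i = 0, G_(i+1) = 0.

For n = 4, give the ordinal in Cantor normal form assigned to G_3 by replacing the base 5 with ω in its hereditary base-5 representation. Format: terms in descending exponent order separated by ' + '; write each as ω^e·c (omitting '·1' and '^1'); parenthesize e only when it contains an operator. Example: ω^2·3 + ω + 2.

(0) 4|_2 = 2^2 ↦ 3^3|_3 = 27 ⇒ 26
(1) 26|_3 = 2·3^2 + 2·3 + 2 ↦ 2·4^2 + 2·4 + 2|_4 = 42 ⇒ 41
(2) 41|_4 = 2·4^2 + 2·4 + 1 ↦ 2·5^2 + 2·5 + 1|_5 = 61 ⇒ 60
(3) 60|_5 = 2·5^2 + 2·5 ↦ 2·6^2 + 2·6|_6 = 84 ⇒ 83

ω^2·2 + ω·2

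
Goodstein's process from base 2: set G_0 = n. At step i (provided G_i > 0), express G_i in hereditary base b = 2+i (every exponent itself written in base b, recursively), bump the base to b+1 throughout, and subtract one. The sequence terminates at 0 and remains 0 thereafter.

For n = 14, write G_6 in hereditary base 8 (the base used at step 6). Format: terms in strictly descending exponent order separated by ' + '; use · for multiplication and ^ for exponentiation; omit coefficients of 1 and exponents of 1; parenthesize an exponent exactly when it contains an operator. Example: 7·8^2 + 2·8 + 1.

G_0=14  [base 2] 2^(2 + 1) + 2^2 + 2  →[2↦3]→  3^(3 + 1) + 3^3 + 3 = 111  −1 ⇒ G_1=110
G_1=110  [base 3] 3^(3 + 1) + 3^3 + 2  →[3↦4]→  4^(4 + 1) + 4^4 + 2 = 1282  −1 ⇒ G_2=1281
G_2=1281  [base 4] 4^(4 + 1) + 4^4 + 1  →[4↦5]→  5^(5 + 1) + 5^5 + 1 = 18751  −1 ⇒ G_3=18750
G_3=18750  [base 5] 5^(5 + 1) + 5^5  →[5↦6]→  6^(6 + 1) + 6^6 = 326592  −1 ⇒ G_4=326591
G_4=326591  [base 6] 6^(6 + 1) + 5·6^5 + 5·6^4 + 5·6^3 + 5·6^2 + 5·6 + 5  →[6↦7]→  7^(7 + 1) + 5·7^5 + 5·7^4 + 5·7^3 + 5·7^2 + 5·7 + 5 = 5862841  −1 ⇒ G_5=5862840
G_5=5862840  [base 7] 7^(7 + 1) + 5·7^5 + 5·7^4 + 5·7^3 + 5·7^2 + 5·7 + 4  →[7↦8]→  8^(8 + 1) + 5·8^5 + 5·8^4 + 5·8^3 + 5·8^2 + 5·8 + 4 = 134404972  −1 ⇒ G_6=134404971
G_6=134404971  [base 8] 8^(8 + 1) + 5·8^5 + 5·8^4 + 5·8^3 + 5·8^2 + 5·8 + 3  →[8↦9]→  9^(9 + 1) + 5·9^5 + 5·9^4 + 5·9^3 + 5·9^2 + 5·9 + 3 = 3487116549  −1 ⇒ G_7=3487116548

8^(8 + 1) + 5·8^5 + 5·8^4 + 5·8^3 + 5·8^2 + 5·8 + 3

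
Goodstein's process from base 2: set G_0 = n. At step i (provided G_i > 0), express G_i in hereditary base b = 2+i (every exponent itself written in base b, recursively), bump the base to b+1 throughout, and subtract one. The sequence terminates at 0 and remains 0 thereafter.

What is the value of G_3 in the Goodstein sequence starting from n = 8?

6310

G_0=8  [base 2] 2^(2 + 1)  →[2↦3]→  3^(3 + 1) = 81  −1 ⇒ G_1=80
G_1=80  [base 3] 2·3^3 + 2·3^2 + 2·3 + 2  →[3↦4]→  2·4^4 + 2·4^2 + 2·4 + 2 = 554  −1 ⇒ G_2=553
G_2=553  [base 4] 2·4^4 + 2·4^2 + 2·4 + 1  →[4↦5]→  2·5^5 + 2·5^2 + 2·5 + 1 = 6311  −1 ⇒ G_3=6310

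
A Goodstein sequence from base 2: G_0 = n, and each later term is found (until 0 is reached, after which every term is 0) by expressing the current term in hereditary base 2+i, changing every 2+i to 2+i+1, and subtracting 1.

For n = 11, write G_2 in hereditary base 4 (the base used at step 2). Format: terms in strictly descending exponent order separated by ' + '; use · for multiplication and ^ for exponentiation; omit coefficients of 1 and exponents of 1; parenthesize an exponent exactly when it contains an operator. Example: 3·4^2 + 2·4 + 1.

G_0 = 11. HB_2(11) = 2^(2 + 1) + 2 + 1. Bump = 85. G_1 = 84.
G_1 = 84. HB_3(84) = 3^(3 + 1) + 3. Bump = 1028. G_2 = 1027.

4^(4 + 1) + 3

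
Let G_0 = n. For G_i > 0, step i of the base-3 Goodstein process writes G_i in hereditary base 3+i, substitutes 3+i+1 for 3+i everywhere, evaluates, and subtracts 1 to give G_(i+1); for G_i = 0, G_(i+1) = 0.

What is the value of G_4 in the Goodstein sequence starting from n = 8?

i=0: 8 = 2·3 + 2 (b=3); 3→4: 2·4 + 2 = 10; 10−1 = 9
i=1: 9 = 2·4 + 1 (b=4); 4→5: 2·5 + 1 = 11; 11−1 = 10
i=2: 10 = 2·5 (b=5); 5→6: 2·6 = 12; 12−1 = 11
i=3: 11 = 6 + 5 (b=6); 6→7: 7 + 5 = 12; 12−1 = 11
i=4: 11 = 7 + 4 (b=7); 7→8: 8 + 4 = 12; 12−1 = 11

11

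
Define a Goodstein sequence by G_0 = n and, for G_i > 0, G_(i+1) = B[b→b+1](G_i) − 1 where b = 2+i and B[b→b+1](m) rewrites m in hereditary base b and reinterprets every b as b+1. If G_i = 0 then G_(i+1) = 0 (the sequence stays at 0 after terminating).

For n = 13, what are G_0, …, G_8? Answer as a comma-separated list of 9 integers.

[0] 13 ≡ 2^(2 + 1) + 2^2 + 1 (base 2). Lift 3: 109. −1: 108.
[1] 108 ≡ 3^(3 + 1) + 3^3 (base 3). Lift 4: 1280. −1: 1279.
[2] 1279 ≡ 4^(4 + 1) + 3·4^3 + 3·4^2 + 3·4 + 3 (base 4). Lift 5: 16093. −1: 16092.
[3] 16092 ≡ 5^(5 + 1) + 3·5^3 + 3·5^2 + 3·5 + 2 (base 5). Lift 6: 280712. −1: 280711.
[4] 280711 ≡ 6^(6 + 1) + 3·6^3 + 3·6^2 + 3·6 + 1 (base 6). Lift 7: 5765999. −1: 5765998.
[5] 5765998 ≡ 7^(7 + 1) + 3·7^3 + 3·7^2 + 3·7 (base 7). Lift 8: 134219480. −1: 134219479.
[6] 134219479 ≡ 8^(8 + 1) + 3·8^3 + 3·8^2 + 2·8 + 7 (base 8). Lift 9: 3486786856. −1: 3486786855.
[7] 3486786855 ≡ 9^(9 + 1) + 3·9^3 + 3·9^2 + 2·9 + 6 (base 9). Lift 10: 100000003326. −1: 100000003325.

13, 108, 1279, 16092, 280711, 5765998, 134219479, 3486786855, 100000003325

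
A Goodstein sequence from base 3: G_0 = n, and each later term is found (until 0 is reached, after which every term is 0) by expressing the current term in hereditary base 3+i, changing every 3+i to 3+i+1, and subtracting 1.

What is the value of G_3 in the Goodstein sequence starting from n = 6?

7

G_0=6  [base 3] 2·3  →[3↦4]→  2·4 = 8  −1 ⇒ G_1=7
G_1=7  [base 4] 4 + 3  →[4↦5]→  5 + 3 = 8  −1 ⇒ G_2=7
G_2=7  [base 5] 5 + 2  →[5↦6]→  6 + 2 = 8  −1 ⇒ G_3=7
G_3=7  [base 6] 6 + 1  →[6↦7]→  7 + 1 = 8  −1 ⇒ G_4=7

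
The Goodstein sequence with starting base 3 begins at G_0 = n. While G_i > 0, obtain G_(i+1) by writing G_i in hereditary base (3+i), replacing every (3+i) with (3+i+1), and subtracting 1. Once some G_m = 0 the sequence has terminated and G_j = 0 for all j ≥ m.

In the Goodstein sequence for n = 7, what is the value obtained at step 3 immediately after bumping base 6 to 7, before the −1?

10

G_0 = 7. HB_3(7) = 2·3 + 1. Bump = 9. G_1 = 8.
G_1 = 8. HB_4(8) = 2·4. Bump = 10. G_2 = 9.
G_2 = 9. HB_5(9) = 5 + 4. Bump = 10. G_3 = 9.
G_3 = 9. HB_6(9) = 6 + 3. Bump = 10. G_4 = 9.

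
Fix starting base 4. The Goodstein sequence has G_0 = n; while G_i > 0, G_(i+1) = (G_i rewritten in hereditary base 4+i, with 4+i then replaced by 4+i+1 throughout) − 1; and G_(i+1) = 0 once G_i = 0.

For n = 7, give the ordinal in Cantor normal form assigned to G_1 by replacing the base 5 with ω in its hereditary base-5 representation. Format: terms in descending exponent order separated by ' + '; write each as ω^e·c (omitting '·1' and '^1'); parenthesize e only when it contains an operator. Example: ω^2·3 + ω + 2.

G_0=7  [base 4] 4 + 3  →[4↦5]→  5 + 3 = 8  −1 ⇒ G_1=7
G_1=7  [base 5] 5 + 2  →[5↦6]→  6 + 2 = 8  −1 ⇒ G_2=7

ω + 2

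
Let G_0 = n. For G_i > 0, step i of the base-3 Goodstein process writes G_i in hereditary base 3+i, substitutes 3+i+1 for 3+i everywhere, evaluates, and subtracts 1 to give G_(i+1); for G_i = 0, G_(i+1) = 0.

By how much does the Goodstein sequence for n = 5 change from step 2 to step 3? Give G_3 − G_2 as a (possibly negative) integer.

0

base 3: 5 = 3 + 2; at 4: 4 + 2 = 6; next = 5
base 4: 5 = 4 + 1; at 5: 5 + 1 = 6; next = 5
base 5: 5 = 5; at 6: 6 = 6; next = 5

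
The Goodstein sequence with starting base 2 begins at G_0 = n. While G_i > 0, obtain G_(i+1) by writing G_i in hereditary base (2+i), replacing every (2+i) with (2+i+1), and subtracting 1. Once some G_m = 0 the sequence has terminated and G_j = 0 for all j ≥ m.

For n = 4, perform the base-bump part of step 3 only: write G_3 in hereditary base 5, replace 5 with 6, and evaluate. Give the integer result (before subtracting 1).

(0) 4|_2 = 2^2 ↦ 3^3|_3 = 27 ⇒ 26
(1) 26|_3 = 2·3^2 + 2·3 + 2 ↦ 2·4^2 + 2·4 + 2|_4 = 42 ⇒ 41
(2) 41|_4 = 2·4^2 + 2·4 + 1 ↦ 2·5^2 + 2·5 + 1|_5 = 61 ⇒ 60
(3) 60|_5 = 2·5^2 + 2·5 ↦ 2·6^2 + 2·6|_6 = 84 ⇒ 83

84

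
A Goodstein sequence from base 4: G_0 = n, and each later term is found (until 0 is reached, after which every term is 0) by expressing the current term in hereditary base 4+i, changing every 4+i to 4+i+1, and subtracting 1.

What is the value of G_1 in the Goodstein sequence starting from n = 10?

11

i=0: 10 = 2·4 + 2 (b=4); 4→5: 2·5 + 2 = 12; 12−1 = 11
i=1: 11 = 2·5 + 1 (b=5); 5→6: 2·6 + 1 = 13; 13−1 = 12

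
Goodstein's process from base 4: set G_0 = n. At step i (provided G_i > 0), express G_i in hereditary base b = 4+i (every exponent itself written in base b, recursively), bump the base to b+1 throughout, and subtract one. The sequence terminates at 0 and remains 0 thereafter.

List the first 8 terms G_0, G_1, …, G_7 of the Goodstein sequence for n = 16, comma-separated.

G_0=16  [base 4] 4^2  →[4↦5]→  5^2 = 25  −1 ⇒ G_1=24
G_1=24  [base 5] 4·5 + 4  →[5↦6]→  4·6 + 4 = 28  −1 ⇒ G_2=27
G_2=27  [base 6] 4·6 + 3  →[6↦7]→  4·7 + 3 = 31  −1 ⇒ G_3=30
G_3=30  [base 7] 4·7 + 2  →[7↦8]→  4·8 + 2 = 34  −1 ⇒ G_4=33
G_4=33  [base 8] 4·8 + 1  →[8↦9]→  4·9 + 1 = 37  −1 ⇒ G_5=36
G_5=36  [base 9] 4·9  →[9↦10]→  4·10 = 40  −1 ⇒ G_6=39
G_6=39  [base 10] 3·10 + 9  →[10↦11]→  3·11 + 9 = 42  −1 ⇒ G_7=41

16, 24, 27, 30, 33, 36, 39, 41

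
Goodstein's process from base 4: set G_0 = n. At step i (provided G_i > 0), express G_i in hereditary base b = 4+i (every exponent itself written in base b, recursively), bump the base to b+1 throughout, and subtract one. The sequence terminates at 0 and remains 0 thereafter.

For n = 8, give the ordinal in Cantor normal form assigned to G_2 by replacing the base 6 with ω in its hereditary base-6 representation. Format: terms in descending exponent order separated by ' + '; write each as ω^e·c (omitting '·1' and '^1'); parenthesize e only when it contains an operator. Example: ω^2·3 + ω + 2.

ω + 3

(0) 8|_4 = 2·4 ↦ 2·5|_5 = 10 ⇒ 9
(1) 9|_5 = 5 + 4 ↦ 6 + 4|_6 = 10 ⇒ 9
(2) 9|_6 = 6 + 3 ↦ 7 + 3|_7 = 10 ⇒ 9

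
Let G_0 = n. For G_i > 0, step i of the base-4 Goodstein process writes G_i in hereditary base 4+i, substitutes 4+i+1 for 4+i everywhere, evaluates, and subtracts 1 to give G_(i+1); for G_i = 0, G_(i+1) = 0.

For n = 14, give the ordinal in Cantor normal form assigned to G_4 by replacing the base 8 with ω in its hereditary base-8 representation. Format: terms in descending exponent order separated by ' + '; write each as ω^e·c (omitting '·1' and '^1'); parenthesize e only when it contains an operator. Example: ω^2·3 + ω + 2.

G_0=14  [base 4] 3·4 + 2  →[4↦5]→  3·5 + 2 = 17  −1 ⇒ G_1=16
G_1=16  [base 5] 3·5 + 1  →[5↦6]→  3·6 + 1 = 19  −1 ⇒ G_2=18
G_2=18  [base 6] 3·6  →[6↦7]→  3·7 = 21  −1 ⇒ G_3=20
G_3=20  [base 7] 2·7 + 6  →[7↦8]→  2·8 + 6 = 22  −1 ⇒ G_4=21
G_4=21  [base 8] 2·8 + 5  →[8↦9]→  2·9 + 5 = 23  −1 ⇒ G_5=22

ω·2 + 5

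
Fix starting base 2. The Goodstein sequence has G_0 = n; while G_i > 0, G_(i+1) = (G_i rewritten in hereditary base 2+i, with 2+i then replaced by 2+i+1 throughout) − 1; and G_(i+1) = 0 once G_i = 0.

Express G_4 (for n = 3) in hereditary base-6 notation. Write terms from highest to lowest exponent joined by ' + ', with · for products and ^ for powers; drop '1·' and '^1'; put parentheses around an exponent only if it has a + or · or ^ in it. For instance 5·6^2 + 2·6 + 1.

1

G_0 = 3. HB_2(3) = 2 + 1. Bump = 4. G_1 = 3.
G_1 = 3. HB_3(3) = 3. Bump = 4. G_2 = 3.
G_2 = 3. HB_4(3) = 3. Bump = 3. G_3 = 2.
G_3 = 2. HB_5(2) = 2. Bump = 2. G_4 = 1.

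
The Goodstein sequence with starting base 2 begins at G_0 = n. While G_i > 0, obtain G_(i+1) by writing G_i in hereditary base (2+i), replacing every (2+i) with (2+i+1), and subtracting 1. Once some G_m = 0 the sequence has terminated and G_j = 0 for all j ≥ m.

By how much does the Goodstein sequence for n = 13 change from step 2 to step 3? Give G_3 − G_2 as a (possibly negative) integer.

(0) 13|_2 = 2^(2 + 1) + 2^2 + 1 ↦ 3^(3 + 1) + 3^3 + 1|_3 = 109 ⇒ 108
(1) 108|_3 = 3^(3 + 1) + 3^3 ↦ 4^(4 + 1) + 4^4|_4 = 1280 ⇒ 1279
(2) 1279|_4 = 4^(4 + 1) + 3·4^3 + 3·4^2 + 3·4 + 3 ↦ 5^(5 + 1) + 3·5^3 + 3·5^2 + 3·5 + 3|_5 = 16093 ⇒ 16092

14813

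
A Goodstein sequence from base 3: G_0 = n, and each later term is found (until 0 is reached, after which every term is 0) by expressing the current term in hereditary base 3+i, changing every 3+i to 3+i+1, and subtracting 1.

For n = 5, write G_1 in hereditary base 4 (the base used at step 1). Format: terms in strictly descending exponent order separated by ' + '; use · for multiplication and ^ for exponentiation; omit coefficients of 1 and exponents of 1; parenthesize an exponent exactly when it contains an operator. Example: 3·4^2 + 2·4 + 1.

4 + 1

(0) 5|_3 = 3 + 2 ↦ 4 + 2|_4 = 6 ⇒ 5
(1) 5|_4 = 4 + 1 ↦ 5 + 1|_5 = 6 ⇒ 5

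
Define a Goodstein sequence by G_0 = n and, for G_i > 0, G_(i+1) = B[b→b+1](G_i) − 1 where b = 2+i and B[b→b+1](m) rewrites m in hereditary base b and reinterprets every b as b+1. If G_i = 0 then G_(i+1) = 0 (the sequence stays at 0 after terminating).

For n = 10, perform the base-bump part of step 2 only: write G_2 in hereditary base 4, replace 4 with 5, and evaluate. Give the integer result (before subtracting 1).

G_0 = 10. HB_2(10) = 2^(2 + 1) + 2. Bump = 84. G_1 = 83.
G_1 = 83. HB_3(83) = 3^(3 + 1) + 2. Bump = 1026. G_2 = 1025.
G_2 = 1025. HB_4(1025) = 4^(4 + 1) + 1. Bump = 15626. G_3 = 15625.

15626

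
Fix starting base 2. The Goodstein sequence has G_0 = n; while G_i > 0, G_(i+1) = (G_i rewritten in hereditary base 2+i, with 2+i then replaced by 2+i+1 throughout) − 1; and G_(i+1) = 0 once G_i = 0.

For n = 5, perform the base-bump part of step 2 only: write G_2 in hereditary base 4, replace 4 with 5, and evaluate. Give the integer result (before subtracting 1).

G_0=5  [base 2] 2^2 + 1  →[2↦3]→  3^3 + 1 = 28  −1 ⇒ G_1=27
G_1=27  [base 3] 3^3  →[3↦4]→  4^4 = 256  −1 ⇒ G_2=255

468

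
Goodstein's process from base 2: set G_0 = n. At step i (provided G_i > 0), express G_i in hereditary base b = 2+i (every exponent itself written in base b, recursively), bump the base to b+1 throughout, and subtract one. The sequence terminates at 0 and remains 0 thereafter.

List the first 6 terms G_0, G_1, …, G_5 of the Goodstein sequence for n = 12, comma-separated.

[0] 12 ≡ 2^(2 + 1) + 2^2 (base 2). Lift 3: 108. −1: 107.
[1] 107 ≡ 3^(3 + 1) + 2·3^2 + 2·3 + 2 (base 3). Lift 4: 1066. −1: 1065.
[2] 1065 ≡ 4^(4 + 1) + 2·4^2 + 2·4 + 1 (base 4). Lift 5: 15686. −1: 15685.
[3] 15685 ≡ 5^(5 + 1) + 2·5^2 + 2·5 (base 5). Lift 6: 280020. −1: 280019.
[4] 280019 ≡ 6^(6 + 1) + 2·6^2 + 6 + 5 (base 6). Lift 7: 5764911. −1: 5764910.

12, 107, 1065, 15685, 280019, 5764910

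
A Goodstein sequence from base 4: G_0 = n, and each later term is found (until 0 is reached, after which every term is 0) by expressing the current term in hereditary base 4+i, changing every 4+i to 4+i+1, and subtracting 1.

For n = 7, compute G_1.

step 0: 7 = 4 + 3; sub 5 for 4: 5 + 3; = 8; G_1 = 8−1 = 7
step 1: 7 = 5 + 2; sub 6 for 5: 6 + 2; = 8; G_2 = 8−1 = 7

7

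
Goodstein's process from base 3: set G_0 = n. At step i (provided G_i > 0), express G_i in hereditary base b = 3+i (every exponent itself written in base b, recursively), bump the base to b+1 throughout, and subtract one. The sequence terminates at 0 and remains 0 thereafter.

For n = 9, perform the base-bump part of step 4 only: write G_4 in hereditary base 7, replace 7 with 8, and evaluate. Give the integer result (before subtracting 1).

(0) 9|_3 = 3^2 ↦ 4^2|_4 = 16 ⇒ 15
(1) 15|_4 = 3·4 + 3 ↦ 3·5 + 3|_5 = 18 ⇒ 17
(2) 17|_5 = 3·5 + 2 ↦ 3·6 + 2|_6 = 20 ⇒ 19
(3) 19|_6 = 3·6 + 1 ↦ 3·7 + 1|_7 = 22 ⇒ 21
(4) 21|_7 = 3·7 ↦ 3·8|_8 = 24 ⇒ 23

24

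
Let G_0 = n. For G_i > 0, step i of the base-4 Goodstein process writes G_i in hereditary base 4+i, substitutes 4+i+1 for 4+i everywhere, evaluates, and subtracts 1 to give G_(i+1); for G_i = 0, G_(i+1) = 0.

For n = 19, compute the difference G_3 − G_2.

12

G_0 = 19. HB_4(19) = 4^2 + 3. Bump = 28. G_1 = 27.
G_1 = 27. HB_5(27) = 5^2 + 2. Bump = 38. G_2 = 37.
G_2 = 37. HB_6(37) = 6^2 + 1. Bump = 50. G_3 = 49.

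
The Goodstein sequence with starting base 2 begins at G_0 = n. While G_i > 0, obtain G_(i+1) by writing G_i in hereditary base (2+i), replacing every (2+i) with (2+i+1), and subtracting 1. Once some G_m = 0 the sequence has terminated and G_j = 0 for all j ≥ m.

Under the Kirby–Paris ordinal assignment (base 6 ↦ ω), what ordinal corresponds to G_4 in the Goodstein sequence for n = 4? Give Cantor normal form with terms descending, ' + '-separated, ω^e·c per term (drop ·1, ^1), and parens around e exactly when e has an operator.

G_0=4  [base 2] 2^2  →[2↦3]→  3^3 = 27  −1 ⇒ G_1=26
G_1=26  [base 3] 2·3^2 + 2·3 + 2  →[3↦4]→  2·4^2 + 2·4 + 2 = 42  −1 ⇒ G_2=41
G_2=41  [base 4] 2·4^2 + 2·4 + 1  →[4↦5]→  2·5^2 + 2·5 + 1 = 61  −1 ⇒ G_3=60
G_3=60  [base 5] 2·5^2 + 2·5  →[5↦6]→  2·6^2 + 2·6 = 84  −1 ⇒ G_4=83
G_4=83  [base 6] 2·6^2 + 6 + 5  →[6↦7]→  2·7^2 + 7 + 5 = 110  −1 ⇒ G_5=109

ω^2·2 + ω + 5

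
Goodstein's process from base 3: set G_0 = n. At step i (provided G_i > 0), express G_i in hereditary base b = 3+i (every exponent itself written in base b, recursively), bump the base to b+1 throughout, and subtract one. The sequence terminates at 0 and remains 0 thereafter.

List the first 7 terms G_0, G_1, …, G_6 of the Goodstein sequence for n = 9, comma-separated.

9, 15, 17, 19, 21, 23, 24

base 3: 9 = 3^2; at 4: 4^2 = 16; next = 15
base 4: 15 = 3·4 + 3; at 5: 3·5 + 3 = 18; next = 17
base 5: 17 = 3·5 + 2; at 6: 3·6 + 2 = 20; next = 19
base 6: 19 = 3·6 + 1; at 7: 3·7 + 1 = 22; next = 21
base 7: 21 = 3·7; at 8: 3·8 = 24; next = 23
base 8: 23 = 2·8 + 7; at 9: 2·9 + 7 = 25; next = 24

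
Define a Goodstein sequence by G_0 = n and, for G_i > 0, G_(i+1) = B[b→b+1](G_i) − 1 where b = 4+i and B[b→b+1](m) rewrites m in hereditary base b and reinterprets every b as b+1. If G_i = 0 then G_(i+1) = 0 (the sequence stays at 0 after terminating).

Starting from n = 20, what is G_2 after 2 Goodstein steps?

39

step 0: 20 = 4^2 + 4; sub 5 for 4: 5^2 + 5; = 30; G_1 = 30−1 = 29
step 1: 29 = 5^2 + 4; sub 6 for 5: 6^2 + 4; = 40; G_2 = 40−1 = 39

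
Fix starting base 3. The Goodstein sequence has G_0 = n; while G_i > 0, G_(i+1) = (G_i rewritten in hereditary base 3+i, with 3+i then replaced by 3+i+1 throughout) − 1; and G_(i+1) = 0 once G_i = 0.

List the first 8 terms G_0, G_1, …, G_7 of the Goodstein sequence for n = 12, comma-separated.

12, 19, 27, 37, 49, 63, 69, 75

(0) 12|_3 = 3^2 + 3 ↦ 4^2 + 4|_4 = 20 ⇒ 19
(1) 19|_4 = 4^2 + 3 ↦ 5^2 + 3|_5 = 28 ⇒ 27
(2) 27|_5 = 5^2 + 2 ↦ 6^2 + 2|_6 = 38 ⇒ 37
(3) 37|_6 = 6^2 + 1 ↦ 7^2 + 1|_7 = 50 ⇒ 49
(4) 49|_7 = 7^2 ↦ 8^2|_8 = 64 ⇒ 63
(5) 63|_8 = 7·8 + 7 ↦ 7·9 + 7|_9 = 70 ⇒ 69
(6) 69|_9 = 7·9 + 6 ↦ 7·10 + 6|_10 = 76 ⇒ 75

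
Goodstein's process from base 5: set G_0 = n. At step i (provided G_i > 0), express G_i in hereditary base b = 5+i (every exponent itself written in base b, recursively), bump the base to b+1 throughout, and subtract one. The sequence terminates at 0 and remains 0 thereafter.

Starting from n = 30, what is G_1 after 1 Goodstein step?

41

(0) 30|_5 = 5^2 + 5 ↦ 6^2 + 6|_6 = 42 ⇒ 41
(1) 41|_6 = 6^2 + 5 ↦ 7^2 + 5|_7 = 54 ⇒ 53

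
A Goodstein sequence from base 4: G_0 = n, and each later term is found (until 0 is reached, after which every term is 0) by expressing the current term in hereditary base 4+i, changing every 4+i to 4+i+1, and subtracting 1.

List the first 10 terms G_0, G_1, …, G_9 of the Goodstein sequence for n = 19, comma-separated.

19, 27, 37, 49, 63, 69, 75, 81, 87, 93

i=0: 19 = 4^2 + 3 (b=4); 4→5: 5^2 + 3 = 28; 28−1 = 27
i=1: 27 = 5^2 + 2 (b=5); 5→6: 6^2 + 2 = 38; 38−1 = 37
i=2: 37 = 6^2 + 1 (b=6); 6→7: 7^2 + 1 = 50; 50−1 = 49
i=3: 49 = 7^2 (b=7); 7→8: 8^2 = 64; 64−1 = 63
i=4: 63 = 7·8 + 7 (b=8); 8→9: 7·9 + 7 = 70; 70−1 = 69
i=5: 69 = 7·9 + 6 (b=9); 9→10: 7·10 + 6 = 76; 76−1 = 75
i=6: 75 = 7·10 + 5 (b=10); 10→11: 7·11 + 5 = 82; 82−1 = 81
i=7: 81 = 7·11 + 4 (b=11); 11→12: 7·12 + 4 = 88; 88−1 = 87
i=8: 87 = 7·12 + 3 (b=12); 12→13: 7·13 + 3 = 94; 94−1 = 93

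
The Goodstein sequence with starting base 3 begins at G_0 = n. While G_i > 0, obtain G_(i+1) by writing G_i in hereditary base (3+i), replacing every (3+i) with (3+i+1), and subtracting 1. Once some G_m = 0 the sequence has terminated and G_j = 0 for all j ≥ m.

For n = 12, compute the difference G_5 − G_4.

(0) 12|_3 = 3^2 + 3 ↦ 4^2 + 4|_4 = 20 ⇒ 19
(1) 19|_4 = 4^2 + 3 ↦ 5^2 + 3|_5 = 28 ⇒ 27
(2) 27|_5 = 5^2 + 2 ↦ 6^2 + 2|_6 = 38 ⇒ 37
(3) 37|_6 = 6^2 + 1 ↦ 7^2 + 1|_7 = 50 ⇒ 49
(4) 49|_7 = 7^2 ↦ 8^2|_8 = 64 ⇒ 63

14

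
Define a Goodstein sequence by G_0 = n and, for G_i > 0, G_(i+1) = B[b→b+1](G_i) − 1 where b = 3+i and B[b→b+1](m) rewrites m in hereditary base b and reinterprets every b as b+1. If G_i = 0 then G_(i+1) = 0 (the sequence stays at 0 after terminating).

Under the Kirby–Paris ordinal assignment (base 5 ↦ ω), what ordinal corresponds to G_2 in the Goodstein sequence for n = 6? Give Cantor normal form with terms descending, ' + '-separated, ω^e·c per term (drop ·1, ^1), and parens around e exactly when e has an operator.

G_0=6  [base 3] 2·3  →[3↦4]→  2·4 = 8  −1 ⇒ G_1=7
G_1=7  [base 4] 4 + 3  →[4↦5]→  5 + 3 = 8  −1 ⇒ G_2=7
G_2=7  [base 5] 5 + 2  →[5↦6]→  6 + 2 = 8  −1 ⇒ G_3=7

ω + 2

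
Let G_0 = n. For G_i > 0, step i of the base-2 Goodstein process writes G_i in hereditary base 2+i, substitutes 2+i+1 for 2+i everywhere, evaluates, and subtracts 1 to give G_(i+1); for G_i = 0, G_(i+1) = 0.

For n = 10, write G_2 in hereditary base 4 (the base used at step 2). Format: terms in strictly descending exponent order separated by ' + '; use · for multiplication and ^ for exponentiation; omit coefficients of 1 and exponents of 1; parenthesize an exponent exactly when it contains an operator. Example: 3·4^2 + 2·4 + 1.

i=0: 10 = 2^(2 + 1) + 2 (b=2); 2→3: 3^(3 + 1) + 3 = 84; 84−1 = 83
i=1: 83 = 3^(3 + 1) + 2 (b=3); 3→4: 4^(4 + 1) + 2 = 1026; 1026−1 = 1025
i=2: 1025 = 4^(4 + 1) + 1 (b=4); 4→5: 5^(5 + 1) + 1 = 15626; 15626−1 = 15625

4^(4 + 1) + 1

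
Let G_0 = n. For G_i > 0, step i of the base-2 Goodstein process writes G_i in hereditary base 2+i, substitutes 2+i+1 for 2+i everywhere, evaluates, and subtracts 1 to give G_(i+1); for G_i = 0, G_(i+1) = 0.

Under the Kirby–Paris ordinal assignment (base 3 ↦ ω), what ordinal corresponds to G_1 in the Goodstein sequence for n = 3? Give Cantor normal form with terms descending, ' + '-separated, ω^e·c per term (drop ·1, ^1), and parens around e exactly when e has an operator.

i=0: 3 = 2 + 1 (b=2); 2→3: 3 + 1 = 4; 4−1 = 3
i=1: 3 = 3 (b=3); 3→4: 4 = 4; 4−1 = 3

ω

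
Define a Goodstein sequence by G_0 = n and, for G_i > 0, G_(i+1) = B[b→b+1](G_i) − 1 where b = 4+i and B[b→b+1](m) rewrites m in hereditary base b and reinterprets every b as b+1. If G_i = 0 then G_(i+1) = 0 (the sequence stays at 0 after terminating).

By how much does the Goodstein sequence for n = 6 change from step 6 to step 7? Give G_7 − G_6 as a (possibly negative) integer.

-1

G_0 = 6. HB_4(6) = 4 + 2. Bump = 7. G_1 = 6.
G_1 = 6. HB_5(6) = 5 + 1. Bump = 7. G_2 = 6.
G_2 = 6. HB_6(6) = 6. Bump = 7. G_3 = 6.
G_3 = 6. HB_7(6) = 6. Bump = 6. G_4 = 5.
G_4 = 5. HB_8(5) = 5. Bump = 5. G_5 = 4.
G_5 = 4. HB_9(4) = 4. Bump = 4. G_6 = 3.
G_6 = 3. HB_10(3) = 3. Bump = 3. G_7 = 2.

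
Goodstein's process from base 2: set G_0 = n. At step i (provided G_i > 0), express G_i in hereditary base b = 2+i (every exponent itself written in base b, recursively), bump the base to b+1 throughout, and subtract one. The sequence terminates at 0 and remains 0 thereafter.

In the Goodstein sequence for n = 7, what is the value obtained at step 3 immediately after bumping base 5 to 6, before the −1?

G_0=7  [base 2] 2^2 + 2 + 1  →[2↦3]→  3^3 + 3 + 1 = 31  −1 ⇒ G_1=30
G_1=30  [base 3] 3^3 + 3  →[3↦4]→  4^4 + 4 = 260  −1 ⇒ G_2=259
G_2=259  [base 4] 4^4 + 3  →[4↦5]→  5^5 + 3 = 3128  −1 ⇒ G_3=3127
G_3=3127  [base 5] 5^5 + 2  →[5↦6]→  6^6 + 2 = 46658  −1 ⇒ G_4=46657

46658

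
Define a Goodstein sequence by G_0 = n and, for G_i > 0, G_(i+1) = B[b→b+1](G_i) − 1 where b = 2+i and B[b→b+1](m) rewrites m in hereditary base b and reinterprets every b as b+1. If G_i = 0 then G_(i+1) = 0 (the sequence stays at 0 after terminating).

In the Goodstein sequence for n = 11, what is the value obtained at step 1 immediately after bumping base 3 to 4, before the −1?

step 0: 11 = 2^(2 + 1) + 2 + 1; sub 3 for 2: 3^(3 + 1) + 3 + 1; = 85; G_1 = 85−1 = 84
step 1: 84 = 3^(3 + 1) + 3; sub 4 for 3: 4^(4 + 1) + 4; = 1028; G_2 = 1028−1 = 1027

1028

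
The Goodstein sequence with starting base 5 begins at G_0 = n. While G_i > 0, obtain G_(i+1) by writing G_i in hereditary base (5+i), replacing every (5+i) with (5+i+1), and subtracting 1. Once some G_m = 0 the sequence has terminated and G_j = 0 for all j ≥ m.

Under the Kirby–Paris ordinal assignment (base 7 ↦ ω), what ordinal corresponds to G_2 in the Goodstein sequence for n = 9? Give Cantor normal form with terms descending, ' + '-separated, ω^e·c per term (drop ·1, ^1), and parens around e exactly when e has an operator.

ω + 2

G_0=9  [base 5] 5 + 4  →[5↦6]→  6 + 4 = 10  −1 ⇒ G_1=9
G_1=9  [base 6] 6 + 3  →[6↦7]→  7 + 3 = 10  −1 ⇒ G_2=9
G_2=9  [base 7] 7 + 2  →[7↦8]→  8 + 2 = 10  −1 ⇒ G_3=9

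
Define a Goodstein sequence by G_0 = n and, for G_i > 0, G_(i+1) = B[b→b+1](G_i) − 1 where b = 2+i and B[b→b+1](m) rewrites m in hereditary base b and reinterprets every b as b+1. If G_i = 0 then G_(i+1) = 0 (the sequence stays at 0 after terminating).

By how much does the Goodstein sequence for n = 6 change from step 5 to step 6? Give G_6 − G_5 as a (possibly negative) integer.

89204

i=0: 6 = 2^2 + 2 (b=2); 2→3: 3^3 + 3 = 30; 30−1 = 29
i=1: 29 = 3^3 + 2 (b=3); 3→4: 4^4 + 2 = 258; 258−1 = 257
i=2: 257 = 4^4 + 1 (b=4); 4→5: 5^5 + 1 = 3126; 3126−1 = 3125
i=3: 3125 = 5^5 (b=5); 5→6: 6^6 = 46656; 46656−1 = 46655
i=4: 46655 = 5·6^5 + 5·6^4 + 5·6^3 + 5·6^2 + 5·6 + 5 (b=6); 6→7: 5·7^5 + 5·7^4 + 5·7^3 + 5·7^2 + 5·7 + 5 = 98040; 98040−1 = 98039
i=5: 98039 = 5·7^5 + 5·7^4 + 5·7^3 + 5·7^2 + 5·7 + 4 (b=7); 7→8: 5·8^5 + 5·8^4 + 5·8^3 + 5·8^2 + 5·8 + 4 = 187244; 187244−1 = 187243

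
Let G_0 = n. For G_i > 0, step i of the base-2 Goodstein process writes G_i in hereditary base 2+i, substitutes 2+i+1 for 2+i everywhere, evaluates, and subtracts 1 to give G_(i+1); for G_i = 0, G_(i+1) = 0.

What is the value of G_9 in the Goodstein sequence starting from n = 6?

885775

i=0: 6 = 2^2 + 2 (b=2); 2→3: 3^3 + 3 = 30; 30−1 = 29
i=1: 29 = 3^3 + 2 (b=3); 3→4: 4^4 + 2 = 258; 258−1 = 257
i=2: 257 = 4^4 + 1 (b=4); 4→5: 5^5 + 1 = 3126; 3126−1 = 3125
i=3: 3125 = 5^5 (b=5); 5→6: 6^6 = 46656; 46656−1 = 46655
i=4: 46655 = 5·6^5 + 5·6^4 + 5·6^3 + 5·6^2 + 5·6 + 5 (b=6); 6→7: 5·7^5 + 5·7^4 + 5·7^3 + 5·7^2 + 5·7 + 5 = 98040; 98040−1 = 98039
i=5: 98039 = 5·7^5 + 5·7^4 + 5·7^3 + 5·7^2 + 5·7 + 4 (b=7); 7→8: 5·8^5 + 5·8^4 + 5·8^3 + 5·8^2 + 5·8 + 4 = 187244; 187244−1 = 187243
i=6: 187243 = 5·8^5 + 5·8^4 + 5·8^3 + 5·8^2 + 5·8 + 3 (b=8); 8→9: 5·9^5 + 5·9^4 + 5·9^3 + 5·9^2 + 5·9 + 3 = 332148; 332148−1 = 332147
i=7: 332147 = 5·9^5 + 5·9^4 + 5·9^3 + 5·9^2 + 5·9 + 2 (b=9); 9→10: 5·10^5 + 5·10^4 + 5·10^3 + 5·10^2 + 5·10 + 2 = 555552; 555552−1 = 555551
i=8: 555551 = 5·10^5 + 5·10^4 + 5·10^3 + 5·10^2 + 5·10 + 1 (b=10); 10→11: 5·11^5 + 5·11^4 + 5·11^3 + 5·11^2 + 5·11 + 1 = 885776; 885776−1 = 885775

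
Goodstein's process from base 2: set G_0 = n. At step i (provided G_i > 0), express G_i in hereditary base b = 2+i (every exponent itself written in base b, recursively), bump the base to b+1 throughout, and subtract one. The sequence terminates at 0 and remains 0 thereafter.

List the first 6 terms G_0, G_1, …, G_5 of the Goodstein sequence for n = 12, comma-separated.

12, 107, 1065, 15685, 280019, 5764910

step 0: 12 = 2^(2 + 1) + 2^2; sub 3 for 2: 3^(3 + 1) + 3^3; = 108; G_1 = 108−1 = 107
step 1: 107 = 3^(3 + 1) + 2·3^2 + 2·3 + 2; sub 4 for 3: 4^(4 + 1) + 2·4^2 + 2·4 + 2; = 1066; G_2 = 1066−1 = 1065
step 2: 1065 = 4^(4 + 1) + 2·4^2 + 2·4 + 1; sub 5 for 4: 5^(5 + 1) + 2·5^2 + 2·5 + 1; = 15686; G_3 = 15686−1 = 15685
step 3: 15685 = 5^(5 + 1) + 2·5^2 + 2·5; sub 6 for 5: 6^(6 + 1) + 2·6^2 + 2·6; = 280020; G_4 = 280020−1 = 280019
step 4: 280019 = 6^(6 + 1) + 2·6^2 + 6 + 5; sub 7 for 6: 7^(7 + 1) + 2·7^2 + 7 + 5; = 5764911; G_5 = 5764911−1 = 5764910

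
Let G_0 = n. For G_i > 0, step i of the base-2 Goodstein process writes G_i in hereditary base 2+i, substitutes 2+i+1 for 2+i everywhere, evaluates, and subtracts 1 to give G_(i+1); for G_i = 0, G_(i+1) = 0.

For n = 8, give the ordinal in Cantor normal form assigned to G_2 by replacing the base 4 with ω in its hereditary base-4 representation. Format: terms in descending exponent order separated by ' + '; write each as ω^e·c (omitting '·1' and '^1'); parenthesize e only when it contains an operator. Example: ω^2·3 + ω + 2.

ω^ω·2 + ω^2·2 + ω·2 + 1

i=0: 8 = 2^(2 + 1) (b=2); 2→3: 3^(3 + 1) = 81; 81−1 = 80
i=1: 80 = 2·3^3 + 2·3^2 + 2·3 + 2 (b=3); 3→4: 2·4^4 + 2·4^2 + 2·4 + 2 = 554; 554−1 = 553
i=2: 553 = 2·4^4 + 2·4^2 + 2·4 + 1 (b=4); 4→5: 2·5^5 + 2·5^2 + 2·5 + 1 = 6311; 6311−1 = 6310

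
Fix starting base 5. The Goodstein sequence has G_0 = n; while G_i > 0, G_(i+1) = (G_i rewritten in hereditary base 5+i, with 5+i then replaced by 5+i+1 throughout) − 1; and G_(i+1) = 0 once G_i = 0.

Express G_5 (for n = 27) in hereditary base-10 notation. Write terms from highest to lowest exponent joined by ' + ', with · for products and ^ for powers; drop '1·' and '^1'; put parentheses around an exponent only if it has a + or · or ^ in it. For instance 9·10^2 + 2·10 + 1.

7·10 + 5

step 0: 27 = 5^2 + 2; sub 6 for 5: 6^2 + 2; = 38; G_1 = 38−1 = 37
step 1: 37 = 6^2 + 1; sub 7 for 6: 7^2 + 1; = 50; G_2 = 50−1 = 49
step 2: 49 = 7^2; sub 8 for 7: 8^2; = 64; G_3 = 64−1 = 63
step 3: 63 = 7·8 + 7; sub 9 for 8: 7·9 + 7; = 70; G_4 = 70−1 = 69
step 4: 69 = 7·9 + 6; sub 10 for 9: 7·10 + 6; = 76; G_5 = 76−1 = 75
step 5: 75 = 7·10 + 5; sub 11 for 10: 7·11 + 5; = 82; G_6 = 82−1 = 81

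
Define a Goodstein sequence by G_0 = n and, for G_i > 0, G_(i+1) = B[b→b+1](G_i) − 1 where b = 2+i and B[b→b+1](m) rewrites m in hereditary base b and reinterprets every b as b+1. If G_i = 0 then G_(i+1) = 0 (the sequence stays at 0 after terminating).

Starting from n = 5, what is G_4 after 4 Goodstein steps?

(0) 5|_2 = 2^2 + 1 ↦ 3^3 + 1|_3 = 28 ⇒ 27
(1) 27|_3 = 3^3 ↦ 4^4|_4 = 256 ⇒ 255
(2) 255|_4 = 3·4^3 + 3·4^2 + 3·4 + 3 ↦ 3·5^3 + 3·5^2 + 3·5 + 3|_5 = 468 ⇒ 467
(3) 467|_5 = 3·5^3 + 3·5^2 + 3·5 + 2 ↦ 3·6^3 + 3·6^2 + 3·6 + 2|_6 = 776 ⇒ 775

775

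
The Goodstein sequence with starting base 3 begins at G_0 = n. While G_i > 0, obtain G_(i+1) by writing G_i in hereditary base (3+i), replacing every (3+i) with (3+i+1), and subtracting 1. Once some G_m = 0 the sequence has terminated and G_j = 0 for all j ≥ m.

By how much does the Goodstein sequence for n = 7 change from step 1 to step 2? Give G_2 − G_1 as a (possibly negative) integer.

1

step 0: 7 = 2·3 + 1; sub 4 for 3: 2·4 + 1; = 9; G_1 = 9−1 = 8
step 1: 8 = 2·4; sub 5 for 4: 2·5; = 10; G_2 = 10−1 = 9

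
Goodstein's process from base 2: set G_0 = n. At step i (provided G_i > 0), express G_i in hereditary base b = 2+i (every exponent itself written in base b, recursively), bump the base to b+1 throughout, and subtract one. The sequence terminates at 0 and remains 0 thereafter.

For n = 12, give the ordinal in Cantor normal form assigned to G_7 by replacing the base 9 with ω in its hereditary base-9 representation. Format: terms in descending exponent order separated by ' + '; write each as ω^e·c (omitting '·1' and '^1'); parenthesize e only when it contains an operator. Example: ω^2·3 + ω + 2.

step 0: 12 = 2^(2 + 1) + 2^2; sub 3 for 2: 3^(3 + 1) + 3^3; = 108; G_1 = 108−1 = 107
step 1: 107 = 3^(3 + 1) + 2·3^2 + 2·3 + 2; sub 4 for 3: 4^(4 + 1) + 2·4^2 + 2·4 + 2; = 1066; G_2 = 1066−1 = 1065
step 2: 1065 = 4^(4 + 1) + 2·4^2 + 2·4 + 1; sub 5 for 4: 5^(5 + 1) + 2·5^2 + 2·5 + 1; = 15686; G_3 = 15686−1 = 15685
step 3: 15685 = 5^(5 + 1) + 2·5^2 + 2·5; sub 6 for 5: 6^(6 + 1) + 2·6^2 + 2·6; = 280020; G_4 = 280020−1 = 280019
step 4: 280019 = 6^(6 + 1) + 2·6^2 + 6 + 5; sub 7 for 6: 7^(7 + 1) + 2·7^2 + 7 + 5; = 5764911; G_5 = 5764911−1 = 5764910
step 5: 5764910 = 7^(7 + 1) + 2·7^2 + 7 + 4; sub 8 for 7: 8^(8 + 1) + 2·8^2 + 8 + 4; = 134217868; G_6 = 134217868−1 = 134217867
step 6: 134217867 = 8^(8 + 1) + 2·8^2 + 8 + 3; sub 9 for 8: 9^(9 + 1) + 2·9^2 + 9 + 3; = 3486784575; G_7 = 3486784575−1 = 3486784574
step 7: 3486784574 = 9^(9 + 1) + 2·9^2 + 9 + 2; sub 10 for 9: 10^(10 + 1) + 2·10^2 + 10 + 2; = 100000000212; G_8 = 100000000212−1 = 100000000211

ω^(ω + 1) + ω^2·2 + ω + 2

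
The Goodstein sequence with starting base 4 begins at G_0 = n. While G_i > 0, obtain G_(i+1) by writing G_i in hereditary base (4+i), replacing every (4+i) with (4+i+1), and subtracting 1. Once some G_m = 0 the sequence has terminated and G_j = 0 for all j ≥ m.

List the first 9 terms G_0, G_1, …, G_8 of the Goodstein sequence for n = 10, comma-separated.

10, 11, 12, 13, 13, 13, 13, 13, 13

i=0: 10 = 2·4 + 2 (b=4); 4→5: 2·5 + 2 = 12; 12−1 = 11
i=1: 11 = 2·5 + 1 (b=5); 5→6: 2·6 + 1 = 13; 13−1 = 12
i=2: 12 = 2·6 (b=6); 6→7: 2·7 = 14; 14−1 = 13
i=3: 13 = 7 + 6 (b=7); 7→8: 8 + 6 = 14; 14−1 = 13
i=4: 13 = 8 + 5 (b=8); 8→9: 9 + 5 = 14; 14−1 = 13
i=5: 13 = 9 + 4 (b=9); 9→10: 10 + 4 = 14; 14−1 = 13
i=6: 13 = 10 + 3 (b=10); 10→11: 11 + 3 = 14; 14−1 = 13
i=7: 13 = 11 + 2 (b=11); 11→12: 12 + 2 = 14; 14−1 = 13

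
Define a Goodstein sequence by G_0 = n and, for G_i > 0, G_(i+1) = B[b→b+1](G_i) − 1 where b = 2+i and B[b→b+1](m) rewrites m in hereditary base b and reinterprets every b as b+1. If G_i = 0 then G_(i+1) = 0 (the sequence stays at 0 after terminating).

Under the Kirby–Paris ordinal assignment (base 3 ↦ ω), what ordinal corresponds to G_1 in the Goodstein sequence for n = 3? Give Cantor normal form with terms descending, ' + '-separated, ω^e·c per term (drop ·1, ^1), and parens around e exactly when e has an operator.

ω

(0) 3|_2 = 2 + 1 ↦ 3 + 1|_3 = 4 ⇒ 3
(1) 3|_3 = 3 ↦ 4|_4 = 4 ⇒ 3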